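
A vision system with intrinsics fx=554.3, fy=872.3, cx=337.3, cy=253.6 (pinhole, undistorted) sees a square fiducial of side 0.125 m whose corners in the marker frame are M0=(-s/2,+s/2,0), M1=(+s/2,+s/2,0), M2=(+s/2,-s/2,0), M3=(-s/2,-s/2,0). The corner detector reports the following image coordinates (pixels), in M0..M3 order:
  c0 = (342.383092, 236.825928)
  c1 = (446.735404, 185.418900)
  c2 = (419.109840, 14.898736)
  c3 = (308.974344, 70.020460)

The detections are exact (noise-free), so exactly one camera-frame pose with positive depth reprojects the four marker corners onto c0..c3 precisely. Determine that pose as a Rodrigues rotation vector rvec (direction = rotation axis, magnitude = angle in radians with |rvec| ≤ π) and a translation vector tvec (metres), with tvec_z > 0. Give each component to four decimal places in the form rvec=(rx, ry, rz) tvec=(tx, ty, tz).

rvec=(0.2780, -0.0196, -0.3042) tvec=(0.0472, -0.0882, 0.6180)

Intrinsics K: fx=554.3, fy=872.3, cx=337.3, cy=253.6
Marker side s = 0.125 m; corners in marker frame (Z=0):
  M0 = (-0.0625, +0.0625, 0)
  M1 = (+0.0625, +0.0625, 0)
  M2 = (+0.0625, -0.0625, 0)
  M3 = (-0.0625, -0.0625, 0)
Detected image corners:
  c0 = (342.383092, 236.825928) px
  c1 = (446.735404, 185.418900) px
  c2 = (419.109840, 14.898736) px
  c3 = (308.974344, 70.020460) px
Planar DLT: solve 8×8 A·h = b for H (H[2,2]=1):
  H  [+843.40672 +411.77915 +379.59917]
  H  [-430.35303 +1405.28938 +129.18082]
  H  [-0.03666 +0.44184 +1.00000]
B = K⁻¹H; ‖b₁‖=1.617994, ‖b₂‖=1.617994; λ = 2/(‖b₁‖+‖b₂‖) = 0.618049, sign → tz>0 ⇒ λ=+0.618049
r₁ = λ·B[:,0] = (+0.95419,-0.29833,-0.02266); r₂ = λ·B[:,1] = (+0.29297,+0.91630,+0.27308)
r₃ = r₁×r₂ = (-0.06070,-0.26721,+0.96173); SVD([r₁ r₂ r₃]) → R = UVᵀ:
  R  [+0.95419 +0.29297 -0.06070]
  R  [-0.29833 +0.91630 -0.26721]
  R  [-0.02266 +0.27308 +0.96173]
t = (+0.04716, -0.08815, +0.61805) m
tr R = 2.832216; θ = arccos((tr R − 1)/2) = 0.412533 rad = 23.636°
axis k = ((R−Rᵀ)₃₂, (R−Rᵀ)₁₃, (R−Rᵀ)₂₁) / (2 sinθ) = (+0.673785, -0.047448, -0.737403)
rvec = θ·k = (+0.277959, -0.019574, -0.304203)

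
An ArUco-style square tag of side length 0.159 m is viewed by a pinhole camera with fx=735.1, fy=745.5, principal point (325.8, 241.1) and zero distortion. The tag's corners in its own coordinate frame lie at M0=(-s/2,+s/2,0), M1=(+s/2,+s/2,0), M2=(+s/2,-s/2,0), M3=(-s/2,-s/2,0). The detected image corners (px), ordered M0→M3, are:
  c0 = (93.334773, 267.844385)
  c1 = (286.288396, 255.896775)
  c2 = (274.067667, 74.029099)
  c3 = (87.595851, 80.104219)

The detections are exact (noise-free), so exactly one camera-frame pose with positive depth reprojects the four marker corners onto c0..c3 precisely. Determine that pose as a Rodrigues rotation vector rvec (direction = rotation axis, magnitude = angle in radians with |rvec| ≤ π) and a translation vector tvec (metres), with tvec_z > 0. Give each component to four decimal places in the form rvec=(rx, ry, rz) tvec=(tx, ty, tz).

Intrinsics K: fx=735.1, fy=745.5, cx=325.8, cy=241.1
Marker side s = 0.159 m; corners in marker frame (Z=0):
  M0 = (-0.0795, +0.0795, 0)
  M1 = (+0.0795, +0.0795, 0)
  M2 = (+0.0795, -0.0795, 0)
  M3 = (-0.0795, -0.0795, 0)
Detected image corners:
  c0 = (93.334773, 267.844385) px
  c1 = (286.288396, 255.896775) px
  c2 = (274.067667, 74.029099) px
  c3 = (87.595851, 80.104219) px
Planar DLT: solve 8×8 A·h = b for H (H[2,2]=1):
  H  [+1227.81380 +15.30316 +186.66659]
  H  [-24.32719 +1124.07986 +167.75672]
  H  [+0.18894 -0.22383 +1.00000]
B = K⁻¹H; ‖b₁‖=1.600487, ‖b₂‖=1.600487; λ = 2/(‖b₁‖+‖b₂‖) = 0.624810, sign → tz>0 ⇒ λ=+0.624810
r₁ = λ·B[:,0] = (+0.99128,-0.05857,+0.11805); r₂ = λ·B[:,1] = (+0.07499,+0.98733,-0.13985)
r₃ = r₁×r₂ = (-0.10837,+0.14748,+0.98311); SVD([r₁ r₂ r₃]) → R = UVᵀ:
  R  [+0.99128 +0.07499 -0.10837]
  R  [-0.05857 +0.98733 +0.14748]
  R  [+0.11805 -0.13985 +0.98311]
t = (-0.11826, -0.06147, +0.62481) m
tr R = 2.961718; θ = arccos((tr R − 1)/2) = 0.195970 rad = 11.228°
axis k = ((R−Rᵀ)₃₂, (R−Rᵀ)₁₃, (R−Rᵀ)₂₁) / (2 sinθ) = (-0.737811, -0.581396, -0.342948)
rvec = θ·k = (-0.144589, -0.113936, -0.067208)

rvec=(-0.1446, -0.1139, -0.0672) tvec=(-0.1183, -0.0615, 0.6248)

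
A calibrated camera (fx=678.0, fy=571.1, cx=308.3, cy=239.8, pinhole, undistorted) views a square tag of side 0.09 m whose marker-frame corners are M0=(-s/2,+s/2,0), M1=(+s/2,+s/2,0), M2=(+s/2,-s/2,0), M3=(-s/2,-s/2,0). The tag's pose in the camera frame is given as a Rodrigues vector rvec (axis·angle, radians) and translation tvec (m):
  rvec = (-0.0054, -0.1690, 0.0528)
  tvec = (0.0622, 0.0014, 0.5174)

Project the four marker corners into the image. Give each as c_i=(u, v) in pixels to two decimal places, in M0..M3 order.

Intrinsics K: fx=678.0, fy=571.1, cx=308.3, cy=239.8
Marker side s = 0.09 m; corners in marker frame (Z=0):
  M0 = (-0.0450, +0.0450, 0)
  M1 = (+0.0450, +0.0450, 0)
  M2 = (+0.0450, -0.0450, 0)
  M3 = (-0.0450, -0.0450, 0)
rvec = (-0.0054, -0.1690, 0.0528), |rvec| = θ = 0.17714 rad = 10.149°
Rodrigues: sinθ=0.17621, 1−cosθ=0.01565; R = I + sinθ·[k]× + (1−cosθ)·[k]×²:
    [+0.98437 -0.05207 -0.16826]
    [+0.05298 +0.99860 +0.00092]
    [+0.16798 -0.00982 +0.98574]
t = (0.0622, 0.0014, 0.5174) m
M0: Pc = R·M0+t = (+0.01556, +0.04395, +0.50940); u = 678.0·(+0.01556)/0.50940 + 308.3 = 329.0106, v = 571.1·(+0.04395)/0.50940 + 239.8 = 289.0765
M1: Pc = R·M1+t = (+0.10415, +0.04872, +0.52452); u = 678.0·(+0.10415)/0.52452 + 308.3 = 442.9305, v = 571.1·(+0.04872)/0.52452 + 239.8 = 292.8478
M2: Pc = R·M2+t = (+0.10884, -0.04115, +0.52540); u = 678.0·(+0.10884)/0.52540 + 308.3 = 448.7513, v = 571.1·(-0.04115)/0.52540 + 239.8 = 195.0678
M3: Pc = R·M3+t = (+0.02025, -0.04592, +0.51028); u = 678.0·(+0.02025)/0.51028 + 308.3 = 335.2012, v = 571.1·(-0.04592)/0.51028 + 239.8 = 188.4062

c0=(329.01, 289.08) c1=(442.93, 292.85) c2=(448.75, 195.07) c3=(335.20, 188.41)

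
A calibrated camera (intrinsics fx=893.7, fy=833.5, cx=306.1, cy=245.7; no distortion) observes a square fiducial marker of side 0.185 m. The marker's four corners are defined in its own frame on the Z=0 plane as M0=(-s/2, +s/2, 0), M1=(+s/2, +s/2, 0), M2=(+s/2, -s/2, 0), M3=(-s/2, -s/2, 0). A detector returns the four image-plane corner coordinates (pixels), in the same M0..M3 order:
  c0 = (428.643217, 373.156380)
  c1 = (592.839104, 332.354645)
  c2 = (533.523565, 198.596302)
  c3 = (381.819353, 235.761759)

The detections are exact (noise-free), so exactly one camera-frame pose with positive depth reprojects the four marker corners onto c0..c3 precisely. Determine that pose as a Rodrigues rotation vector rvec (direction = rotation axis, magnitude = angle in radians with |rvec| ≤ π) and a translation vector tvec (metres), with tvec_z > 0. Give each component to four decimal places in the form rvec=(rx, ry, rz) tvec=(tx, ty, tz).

Intrinsics K: fx=893.7, fy=833.5, cx=306.1, cy=245.7
Marker side s = 0.185 m; corners in marker frame (Z=0):
  M0 = (-0.0925, +0.0925, 0)
  M1 = (+0.0925, +0.0925, 0)
  M2 = (+0.0925, -0.0925, 0)
  M3 = (-0.0925, -0.0925, 0)
Detected image corners:
  c0 = (428.643217, 373.156380) px
  c1 = (592.839104, 332.354645) px
  c2 = (533.523565, 198.596302) px
  c3 = (381.819353, 235.761759) px
Planar DLT: solve 8×8 A·h = b for H (H[2,2]=1):
  H  [+862.16690 +76.65897 +483.28738]
  H  [-204.59575 +609.08023 +282.20807]
  H  [+0.02011 -0.43425 +1.00000]
B = K⁻¹H; ‖b₁‖=0.990473, ‖b₂‖=0.990473; λ = 2/(‖b₁‖+‖b₂‖) = 1.009619, sign → tz>0 ⇒ λ=+1.009619
r₁ = λ·B[:,0] = (+0.96704,-0.25381,+0.02031); r₂ = λ·B[:,1] = (+0.23677,+0.86702,-0.43843)
r₃ = r₁×r₂ = (+0.09367,+0.42879,+0.89854); SVD([r₁ r₂ r₃]) → R = UVᵀ:
  R  [+0.96704 +0.23677 +0.09367]
  R  [-0.25381 +0.86702 +0.42879]
  R  [+0.02031 -0.43843 +0.89854]
t = (+0.20017, +0.04422, +1.00962) m
tr R = 2.732596; θ = arccos((tr R − 1)/2) = 0.523053 rad = 29.969°
axis k = ((R−Rᵀ)₃₂, (R−Rᵀ)₁₃, (R−Rᵀ)₂₁) / (2 sinθ) = (-0.868034, +0.073435, -0.491044)
rvec = θ·k = (-0.454028, +0.038410, -0.256842)

rvec=(-0.4540, 0.0384, -0.2568) tvec=(0.2002, 0.0442, 1.0096)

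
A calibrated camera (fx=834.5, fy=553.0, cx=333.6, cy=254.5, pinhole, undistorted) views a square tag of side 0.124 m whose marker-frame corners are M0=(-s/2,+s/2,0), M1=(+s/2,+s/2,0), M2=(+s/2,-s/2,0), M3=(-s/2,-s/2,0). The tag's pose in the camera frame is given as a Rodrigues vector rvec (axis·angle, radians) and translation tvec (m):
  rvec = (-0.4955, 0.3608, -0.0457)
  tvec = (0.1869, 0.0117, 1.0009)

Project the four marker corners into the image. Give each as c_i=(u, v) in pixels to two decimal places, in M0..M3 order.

c0=(439.74, 295.92) c1=(546.08, 288.35) c2=(538.23, 226.63) c3=(438.13, 236.16)

Intrinsics K: fx=834.5, fy=553.0, cx=333.6, cy=254.5
Marker side s = 0.124 m; corners in marker frame (Z=0):
  M0 = (-0.0620, +0.0620, 0)
  M1 = (+0.0620, +0.0620, 0)
  M2 = (+0.0620, -0.0620, 0)
  M3 = (-0.0620, -0.0620, 0)
rvec = (-0.4955, 0.3608, -0.0457), |rvec| = θ = 0.61464 rad = 35.216°
Rodrigues: sinθ=0.57667, 1−cosθ=0.18302; R = I + sinθ·[k]× + (1−cosθ)·[k]×²:
    [+0.93592 -0.04373 +0.34948]
    [-0.12949 +0.88004 +0.45690]
    [-0.32754 -0.47287 +0.81799]
t = (0.1869, 0.0117, 1.0009) m
M0: Pc = R·M0+t = (+0.12616, +0.07429, +0.99189); u = 834.5·(+0.12616)/0.99189 + 333.6 = 439.7425, v = 553.0·(+0.07429)/0.99189 + 254.5 = 295.9188
M1: Pc = R·M1+t = (+0.24222, +0.05823, +0.95127); u = 834.5·(+0.24222)/0.95127 + 333.6 = 546.0824, v = 553.0·(+0.05823)/0.95127 + 254.5 = 288.3533
M2: Pc = R·M2+t = (+0.24764, -0.05089, +1.00991); u = 834.5·(+0.24764)/1.00991 + 333.6 = 538.2265, v = 553.0·(-0.05089)/1.00991 + 254.5 = 226.6335
M3: Pc = R·M3+t = (+0.13158, -0.03483, +1.05053); u = 834.5·(+0.13158)/1.05053 + 333.6 = 438.1258, v = 553.0·(-0.03483)/1.05053 + 254.5 = 236.1629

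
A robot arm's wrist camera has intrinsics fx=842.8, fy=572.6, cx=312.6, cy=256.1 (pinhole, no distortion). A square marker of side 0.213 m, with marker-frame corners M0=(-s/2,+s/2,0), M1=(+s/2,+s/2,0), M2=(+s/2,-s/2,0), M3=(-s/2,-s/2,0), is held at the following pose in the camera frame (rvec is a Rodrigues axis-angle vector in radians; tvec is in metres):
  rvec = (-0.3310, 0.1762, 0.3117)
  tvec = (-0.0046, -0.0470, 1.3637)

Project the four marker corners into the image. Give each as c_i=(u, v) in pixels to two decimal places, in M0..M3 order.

Intrinsics K: fx=842.8, fy=572.6, cx=312.6, cy=256.1
Marker side s = 0.213 m; corners in marker frame (Z=0):
  M0 = (-0.1065, +0.1065, 0)
  M1 = (+0.1065, +0.1065, 0)
  M2 = (+0.1065, -0.1065, 0)
  M3 = (-0.1065, -0.1065, 0)
rvec = (-0.3310, 0.1762, 0.3117), |rvec| = θ = 0.48761 rad = 27.938°
Rodrigues: sinθ=0.46852, 1−cosθ=0.11655; R = I + sinθ·[k]× + (1−cosθ)·[k]×²:
    [+0.93716 -0.32808 +0.11873]
    [+0.27091 +0.89867 +0.34496]
    [-0.21987 -0.29112 +0.93108]
t = (-0.0046, -0.0470, 1.3637) m
M0: Pc = R·M0+t = (-0.13935, +0.01986, +1.35611); u = 842.8·(-0.13935)/1.35611 + 312.6 = 225.9976, v = 572.6·(+0.01986)/1.35611 + 256.1 = 264.4844
M1: Pc = R·M1+t = (+0.06027, +0.07756, +1.30928); u = 842.8·(+0.06027)/1.30928 + 312.6 = 351.3944, v = 572.6·(+0.07756)/1.30928 + 256.1 = 290.0201
M2: Pc = R·M2+t = (+0.13015, -0.11386, +1.37129); u = 842.8·(+0.13015)/1.37129 + 312.6 = 392.5897, v = 572.6·(-0.11386)/1.37129 + 256.1 = 208.5574
M3: Pc = R·M3+t = (-0.06947, -0.17156, +1.41812); u = 842.8·(-0.06947)/1.41812 + 312.6 = 271.3154, v = 572.6·(-0.17156)/1.41812 + 256.1 = 186.8285

c0=(226.00, 264.48) c1=(351.39, 290.02) c2=(392.59, 208.56) c3=(271.32, 186.83)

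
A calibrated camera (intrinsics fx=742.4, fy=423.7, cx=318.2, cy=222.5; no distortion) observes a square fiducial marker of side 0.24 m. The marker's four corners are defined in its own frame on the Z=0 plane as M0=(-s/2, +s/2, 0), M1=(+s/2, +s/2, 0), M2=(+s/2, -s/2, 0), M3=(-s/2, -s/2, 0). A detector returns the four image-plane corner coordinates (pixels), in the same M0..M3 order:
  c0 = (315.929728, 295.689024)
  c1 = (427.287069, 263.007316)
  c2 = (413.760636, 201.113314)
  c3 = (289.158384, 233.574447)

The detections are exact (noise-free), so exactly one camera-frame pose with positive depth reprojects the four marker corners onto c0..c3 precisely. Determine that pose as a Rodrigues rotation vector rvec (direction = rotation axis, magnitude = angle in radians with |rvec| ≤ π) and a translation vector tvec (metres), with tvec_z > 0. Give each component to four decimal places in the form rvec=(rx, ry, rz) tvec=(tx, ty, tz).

rvec=(0.5340, -0.4261, -0.3132) tvec=(0.0789, 0.0818, 1.2854)

Intrinsics K: fx=742.4, fy=423.7, cx=318.2, cy=222.5
Marker side s = 0.24 m; corners in marker frame (Z=0):
  M0 = (-0.1200, +0.1200, 0)
  M1 = (+0.1200, +0.1200, 0)
  M2 = (+0.1200, -0.1200, 0)
  M3 = (-0.1200, -0.1200, 0)
Detected image corners:
  c0 = (315.929728, 295.689024) px
  c1 = (427.287069, 263.007316) px
  c2 = (413.760636, 201.113314) px
  c3 = (289.158384, 233.574447) px
Planar DLT: solve 8×8 A·h = b for H (H[2,2]=1):
  H  [+576.60980 +237.51327 +363.74259]
  H  [-76.35948 +364.36547 +249.46707]
  H  [+0.23910 +0.42693 +1.00000]
B = K⁻¹H; ‖b₁‖=0.777958, ‖b₂‖=0.777958; λ = 2/(‖b₁‖+‖b₂‖) = 1.285416, sign → tz>0 ⇒ λ=+1.285416
r₁ = λ·B[:,0] = (+0.86663,-0.39305,+0.30734); r₂ = λ·B[:,1] = (+0.17602,+0.81722,+0.54879)
r₃ = r₁×r₂ = (-0.46686,-0.42150,+0.77742); SVD([r₁ r₂ r₃]) → R = UVᵀ:
  R  [+0.86663 +0.17602 -0.46686]
  R  [-0.39305 +0.81722 -0.42150]
  R  [+0.30734 +0.54879 +0.77742]
t = (+0.07885, +0.08181, +1.28542) m
tr R = 2.461269; θ = arccos((tr R − 1)/2) = 0.751545 rad = 43.060°
axis k = ((R−Rᵀ)₃₂, (R−Rᵀ)₁₃, (R−Rᵀ)₂₁) / (2 sinθ) = (+0.710555, -0.566957, -0.416740)
rvec = θ·k = (+0.534014, -0.426094, -0.313199)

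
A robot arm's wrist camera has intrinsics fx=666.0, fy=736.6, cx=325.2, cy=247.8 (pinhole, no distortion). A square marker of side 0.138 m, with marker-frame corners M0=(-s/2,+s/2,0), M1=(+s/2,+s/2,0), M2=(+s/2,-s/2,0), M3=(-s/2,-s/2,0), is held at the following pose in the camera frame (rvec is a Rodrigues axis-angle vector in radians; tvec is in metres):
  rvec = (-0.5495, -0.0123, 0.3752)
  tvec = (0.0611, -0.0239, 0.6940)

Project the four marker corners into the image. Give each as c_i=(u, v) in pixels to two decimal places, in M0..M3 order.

Intrinsics K: fx=666.0, fy=736.6, cx=325.2, cy=247.8
Marker side s = 0.138 m; corners in marker frame (Z=0):
  M0 = (-0.0690, +0.0690, 0)
  M1 = (+0.0690, +0.0690, 0)
  M2 = (+0.0690, -0.0690, 0)
  M3 = (-0.0690, -0.0690, 0)
rvec = (-0.5495, -0.0123, 0.3752), |rvec| = θ = 0.66549 rad = 38.130°
Rodrigues: sinθ=0.61744, 1−cosθ=0.21339; R = I + sinθ·[k]× + (1−cosθ)·[k]×²:
    [+0.93210 -0.34486 -0.11075]
    [+0.35137 +0.78669 +0.50761]
    [-0.08793 -0.51205 +0.85444]
t = (0.0611, -0.0239, 0.6940) m
M0: Pc = R·M0+t = (-0.02701, +0.00614, +0.66474); u = 666.0·(-0.02701)/0.66474 + 325.2 = 298.1387, v = 736.6·(+0.00614)/0.66474 + 247.8 = 254.6005
M1: Pc = R·M1+t = (+0.10162, +0.05463, +0.65260); u = 666.0·(+0.10162)/0.65260 + 325.2 = 428.9061, v = 736.6·(+0.05463)/0.65260 + 247.8 = 309.4570
M2: Pc = R·M2+t = (+0.14921, -0.05394, +0.72326); u = 666.0·(+0.14921)/0.72326 + 325.2 = 462.5962, v = 736.6·(-0.05394)/0.72326 + 247.8 = 192.8686
M3: Pc = R·M3+t = (+0.02058, -0.10243, +0.73540); u = 666.0·(+0.02058)/0.73540 + 325.2 = 343.8381, v = 736.6·(-0.10243)/0.73540 + 247.8 = 145.2068

c0=(298.14, 254.60) c1=(428.91, 309.46) c2=(462.60, 192.87) c3=(343.84, 145.21)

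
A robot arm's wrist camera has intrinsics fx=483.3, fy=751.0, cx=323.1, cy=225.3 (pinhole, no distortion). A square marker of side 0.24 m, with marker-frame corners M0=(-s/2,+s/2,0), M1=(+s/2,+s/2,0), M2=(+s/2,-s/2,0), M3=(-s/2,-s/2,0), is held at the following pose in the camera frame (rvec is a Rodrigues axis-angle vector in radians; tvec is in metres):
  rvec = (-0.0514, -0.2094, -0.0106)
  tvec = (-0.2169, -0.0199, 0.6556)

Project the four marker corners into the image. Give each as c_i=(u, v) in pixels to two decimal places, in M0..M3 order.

Intrinsics K: fx=483.3, fy=751.0, cx=323.1, cy=225.3
Marker side s = 0.24 m; corners in marker frame (Z=0):
  M0 = (-0.1200, +0.1200, 0)
  M1 = (+0.1200, +0.1200, 0)
  M2 = (+0.1200, -0.1200, 0)
  M3 = (-0.1200, -0.1200, 0)
rvec = (-0.0514, -0.2094, -0.0106), |rvec| = θ = 0.21588 rad = 12.369°
Rodrigues: sinθ=0.21420, 1−cosθ=0.02321; R = I + sinθ·[k]× + (1−cosθ)·[k]×²:
    [+0.97810 +0.01588 -0.20751]
    [-0.00516 +0.99863 +0.05211]
    [+0.20805 -0.04990 +0.97684]
t = (-0.2169, -0.0199, 0.6556) m
M0: Pc = R·M0+t = (-0.33237, +0.10055, +0.62465); u = 483.3·(-0.33237)/0.62465 + 323.1 = 65.9417, v = 751.0·(+0.10055)/0.62465 + 225.3 = 346.1943
M1: Pc = R·M1+t = (-0.09762, +0.09932, +0.67458); u = 483.3·(-0.09762)/0.67458 + 323.1 = 253.1590, v = 751.0·(+0.09932)/0.67458 + 225.3 = 335.8679
M2: Pc = R·M2+t = (-0.10143, -0.14035, +0.68655); u = 483.3·(-0.10143)/0.68655 + 323.1 = 251.6962, v = 751.0·(-0.14035)/0.68655 + 225.3 = 71.7707
M3: Pc = R·M3+t = (-0.33618, -0.13912, +0.63662); u = 483.3·(-0.33618)/0.63662 + 323.1 = 67.8859, v = 751.0·(-0.13912)/0.63662 + 225.3 = 61.1892

c0=(65.94, 346.19) c1=(253.16, 335.87) c2=(251.70, 71.77) c3=(67.89, 61.19)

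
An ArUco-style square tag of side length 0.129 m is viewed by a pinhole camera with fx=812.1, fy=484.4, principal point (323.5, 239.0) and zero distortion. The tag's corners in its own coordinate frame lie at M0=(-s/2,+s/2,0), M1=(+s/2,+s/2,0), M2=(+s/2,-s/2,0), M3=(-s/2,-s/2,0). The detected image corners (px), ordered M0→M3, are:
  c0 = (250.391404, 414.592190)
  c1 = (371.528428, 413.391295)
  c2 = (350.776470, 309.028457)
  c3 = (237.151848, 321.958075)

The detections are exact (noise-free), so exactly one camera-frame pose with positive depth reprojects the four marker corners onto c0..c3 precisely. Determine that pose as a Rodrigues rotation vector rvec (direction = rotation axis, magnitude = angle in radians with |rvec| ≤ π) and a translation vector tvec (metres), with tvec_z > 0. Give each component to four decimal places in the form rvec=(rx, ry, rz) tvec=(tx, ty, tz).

Intrinsics K: fx=812.1, fy=484.4, cx=323.5, cy=239.0
Marker side s = 0.129 m; corners in marker frame (Z=0):
  M0 = (-0.0645, +0.0645, 0)
  M1 = (+0.0645, +0.0645, 0)
  M2 = (+0.0645, -0.0645, 0)
  M3 = (-0.0645, -0.0645, 0)
Detected image corners:
  c0 = (250.391404, 414.592190) px
  c1 = (371.528428, 413.391295) px
  c2 = (350.776470, 309.028457) px
  c3 = (237.151848, 321.958075) px
Planar DLT: solve 8×8 A·h = b for H (H[2,2]=1):
  H  [+622.28026 +21.46039 +298.67370]
  H  [-401.88765 +629.92131 +363.81910]
  H  [-0.94880 -0.35875 +1.00000]
B = K⁻¹H; ‖b₁‖=1.529753, ‖b₂‖=1.529753; λ = 2/(‖b₁‖+‖b₂‖) = 0.653700, sign → tz>0 ⇒ λ=+0.653700
r₁ = λ·B[:,0] = (+0.74797,-0.23633,-0.62023); r₂ = λ·B[:,1] = (+0.11069,+0.96579,-0.23451)
r₃ = r₁×r₂ = (+0.65443,+0.10675,+0.74855); SVD([r₁ r₂ r₃]) → R = UVᵀ:
  R  [+0.74797 +0.11069 +0.65443]
  R  [-0.23633 +0.96579 +0.10675]
  R  [-0.62023 -0.23451 +0.74855]
t = (-0.01998, +0.16844, +0.65370) m
tr R = 2.462308; θ = arccos((tr R − 1)/2) = 0.750784 rad = 43.017°
axis k = ((R−Rᵀ)₃₂, (R−Rᵀ)₁₃, (R−Rᵀ)₂₁) / (2 sinθ) = (-0.250119, +0.934212, -0.254339)
rvec = θ·k = (-0.187786, +0.701392, -0.190953)

rvec=(-0.1878, 0.7014, -0.1910) tvec=(-0.0200, 0.1684, 0.6537)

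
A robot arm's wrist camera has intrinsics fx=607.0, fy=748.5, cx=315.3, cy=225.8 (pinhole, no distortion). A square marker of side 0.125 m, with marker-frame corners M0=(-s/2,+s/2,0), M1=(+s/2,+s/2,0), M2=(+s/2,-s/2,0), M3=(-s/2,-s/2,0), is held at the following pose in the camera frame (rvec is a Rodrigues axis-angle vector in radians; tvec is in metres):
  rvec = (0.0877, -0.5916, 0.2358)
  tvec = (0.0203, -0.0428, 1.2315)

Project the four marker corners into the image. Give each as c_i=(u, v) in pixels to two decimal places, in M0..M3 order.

Intrinsics K: fx=607.0, fy=748.5, cx=315.3, cy=225.8
Marker side s = 0.125 m; corners in marker frame (Z=0):
  M0 = (-0.0625, +0.0625, 0)
  M1 = (+0.0625, +0.0625, 0)
  M2 = (+0.0625, -0.0625, 0)
  M3 = (-0.0625, -0.0625, 0)
rvec = (0.0877, -0.5916, 0.2358), |rvec| = θ = 0.64287 rad = 36.834°
Rodrigues: sinθ=0.59950, 1−cosθ=0.19962; R = I + sinθ·[k]× + (1−cosθ)·[k]×²:
    [+0.80409 -0.24495 -0.54170]
    [+0.19483 +0.96943 -0.14916]
    [+0.56167 +0.01440 +0.82723]
t = (0.0203, -0.0428, 1.2315) m
M0: Pc = R·M0+t = (-0.04527, +0.00561, +1.19730); u = 607.0·(-0.04527)/1.19730 + 315.3 = 292.3516, v = 748.5·(+0.00561)/1.19730 + 225.8 = 229.3087
M1: Pc = R·M1+t = (+0.05525, +0.02997, +1.26750); u = 607.0·(+0.05525)/1.26750 + 315.3 = 341.7571, v = 748.5·(+0.02997)/1.26750 + 225.8 = 243.4959
M2: Pc = R·M2+t = (+0.08587, -0.09121, +1.26570); u = 607.0·(+0.08587)/1.26570 + 315.3 = 356.4788, v = 748.5·(-0.09121)/1.26570 + 225.8 = 171.8597
M3: Pc = R·M3+t = (-0.01465, -0.11557, +1.19550); u = 607.0·(-0.01465)/1.19550 + 315.3 = 307.8635, v = 748.5·(-0.11557)/1.19550 + 225.8 = 153.4440

c0=(292.35, 229.31) c1=(341.76, 243.50) c2=(356.48, 171.86) c3=(307.86, 153.44)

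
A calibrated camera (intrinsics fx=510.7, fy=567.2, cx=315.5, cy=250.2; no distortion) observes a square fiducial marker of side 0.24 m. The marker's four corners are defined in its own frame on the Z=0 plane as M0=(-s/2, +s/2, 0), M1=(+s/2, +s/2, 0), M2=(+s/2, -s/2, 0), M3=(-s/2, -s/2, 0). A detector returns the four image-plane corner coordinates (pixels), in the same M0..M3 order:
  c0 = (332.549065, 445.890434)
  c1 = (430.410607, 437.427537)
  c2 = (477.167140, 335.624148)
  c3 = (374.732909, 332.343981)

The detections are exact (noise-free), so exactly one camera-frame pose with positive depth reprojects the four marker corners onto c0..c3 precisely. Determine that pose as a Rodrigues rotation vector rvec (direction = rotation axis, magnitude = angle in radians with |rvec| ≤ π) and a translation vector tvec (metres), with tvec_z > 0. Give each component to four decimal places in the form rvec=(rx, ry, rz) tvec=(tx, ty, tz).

rvec=(0.4705, -0.4445, 0.2064) tvec=(0.1738, 0.2437, 0.9867)

Intrinsics K: fx=510.7, fy=567.2, cx=315.5, cy=250.2
Marker side s = 0.24 m; corners in marker frame (Z=0):
  M0 = (-0.1200, +0.1200, 0)
  M1 = (+0.1200, +0.1200, 0)
  M2 = (+0.1200, -0.1200, 0)
  M3 = (-0.1200, -0.1200, 0)
Detected image corners:
  c0 = (332.549065, 445.890434) px
  c1 = (430.410607, 437.427537) px
  c2 = (477.167140, 335.624148) px
  c3 = (374.732909, 332.343981) px
Planar DLT: solve 8×8 A·h = b for H (H[2,2]=1):
  H  [+604.13535 -25.84503 +405.44546]
  H  [+167.97097 +600.96326 +390.30945]
  H  [+0.46395 +0.39626 +1.00000]
B = K⁻¹H; ‖b₁‖=1.013429, ‖b₂‖=1.013429; λ = 2/(‖b₁‖+‖b₂‖) = 0.986749, sign → tz>0 ⇒ λ=+0.986749
r₁ = λ·B[:,0] = (+0.88446,+0.09027,+0.45781); r₂ = λ·B[:,1] = (-0.29150,+0.87301,+0.39101)
r₃ = r₁×r₂ = (-0.36437,-0.47928,+0.79845); SVD([r₁ r₂ r₃]) → R = UVᵀ:
  R  [+0.88446 -0.29150 -0.36437]
  R  [+0.09027 +0.87301 -0.47928]
  R  [+0.45781 +0.39101 +0.79845]
t = (+0.17379, +0.24375, +0.98675) m
tr R = 2.555911; θ = arccos((tr R − 1)/2) = 0.679391 rad = 38.926°
axis k = ((R−Rᵀ)₃₂, (R−Rᵀ)₁₃, (R−Rᵀ)₂₁) / (2 sinθ) = (+0.692560, -0.654268, +0.303801)
rvec = θ·k = (+0.470519, -0.444503, +0.206400)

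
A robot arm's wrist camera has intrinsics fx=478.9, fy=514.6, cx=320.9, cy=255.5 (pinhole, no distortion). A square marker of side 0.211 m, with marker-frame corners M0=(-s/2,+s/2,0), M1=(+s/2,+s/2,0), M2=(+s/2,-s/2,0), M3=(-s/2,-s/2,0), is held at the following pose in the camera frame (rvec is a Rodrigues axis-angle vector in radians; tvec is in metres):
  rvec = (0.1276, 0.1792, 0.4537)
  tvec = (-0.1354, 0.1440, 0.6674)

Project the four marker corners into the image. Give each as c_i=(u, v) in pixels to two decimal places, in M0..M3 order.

c0=(133.83, 395.98) c1=(258.75, 474.66) c2=(322.78, 334.10) c3=(188.53, 257.76)

Intrinsics K: fx=478.9, fy=514.6, cx=320.9, cy=255.5
Marker side s = 0.211 m; corners in marker frame (Z=0):
  M0 = (-0.1055, +0.1055, 0)
  M1 = (+0.1055, +0.1055, 0)
  M2 = (+0.1055, -0.1055, 0)
  M3 = (-0.1055, -0.1055, 0)
rvec = (0.1276, 0.1792, 0.4537), |rvec| = θ = 0.50422 rad = 28.890°
Rodrigues: sinθ=0.48312, 1−cosθ=0.12445; R = I + sinθ·[k]× + (1−cosθ)·[k]×²:
    [+0.88352 -0.42353 +0.20004]
    [+0.44591 +0.89127 -0.08246]
    [-0.14336 +0.16206 +0.97631]
t = (-0.1354, 0.1440, 0.6674) m
M0: Pc = R·M0+t = (-0.27329, +0.19099, +0.69962); u = 478.9·(-0.27329)/0.69962 + 320.9 = 133.8273, v = 514.6·(+0.19099)/0.69962 + 255.5 = 395.9774
M1: Pc = R·M1+t = (-0.08687, +0.28507, +0.66937); u = 478.9·(-0.08687)/0.66937 + 320.9 = 258.7489, v = 514.6·(+0.28507)/0.66937 + 255.5 = 474.6582
M2: Pc = R·M2+t = (+0.00249, +0.09701, +0.63518); u = 478.9·(+0.00249)/0.63518 + 320.9 = 322.7800, v = 514.6·(+0.09701)/0.63518 + 255.5 = 334.0980
M3: Pc = R·M3+t = (-0.18393, +0.00293, +0.66543); u = 478.9·(-0.18393)/0.66543 + 320.9 = 188.5282, v = 514.6·(+0.00293)/0.66543 + 255.5 = 257.7638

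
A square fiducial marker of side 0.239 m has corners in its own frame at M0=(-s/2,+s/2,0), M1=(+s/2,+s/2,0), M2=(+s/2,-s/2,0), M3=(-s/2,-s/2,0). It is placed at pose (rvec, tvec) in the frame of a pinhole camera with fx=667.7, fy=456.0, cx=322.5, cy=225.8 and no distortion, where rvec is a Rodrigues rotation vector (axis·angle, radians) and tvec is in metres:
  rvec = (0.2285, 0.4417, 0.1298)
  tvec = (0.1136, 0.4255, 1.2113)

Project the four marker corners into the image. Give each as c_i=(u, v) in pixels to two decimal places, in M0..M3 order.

c0=(321.23, 409.76) c1=(441.12, 440.68) c2=(457.83, 358.92) c3=(330.87, 333.00)

Intrinsics K: fx=667.7, fy=456.0, cx=322.5, cy=225.8
Marker side s = 0.239 m; corners in marker frame (Z=0):
  M0 = (-0.1195, +0.1195, 0)
  M1 = (+0.1195, +0.1195, 0)
  M2 = (+0.1195, -0.1195, 0)
  M3 = (-0.1195, -0.1195, 0)
rvec = (0.2285, 0.4417, 0.1298), |rvec| = θ = 0.51396 rad = 29.448°
Rodrigues: sinθ=0.49163, 1−cosθ=0.12920; R = I + sinθ·[k]× + (1−cosθ)·[k]×²:
    [+0.89634 -0.07480 +0.43701]
    [+0.17352 +0.96622 -0.19053]
    [-0.40800 +0.24661 +0.87904]
t = (0.1136, 0.4255, 1.2113) m
M0: Pc = R·M0+t = (-0.00245, +0.52023, +1.28953); u = 667.7·(-0.00245)/1.28953 + 322.5 = 321.2310, v = 456.0·(+0.52023)/1.28953 + 225.8 = 409.7619
M1: Pc = R·M1+t = (+0.21177, +0.56170, +1.19201); u = 667.7·(+0.21177)/1.19201 + 322.5 = 441.1242, v = 456.0·(+0.56170)/1.19201 + 225.8 = 440.6759
M2: Pc = R·M2+t = (+0.22965, +0.33077, +1.13307); u = 667.7·(+0.22965)/1.13307 + 322.5 = 457.8291, v = 456.0·(+0.33077)/1.13307 + 225.8 = 358.9178
M3: Pc = R·M3+t = (+0.01543, +0.28930, +1.23059); u = 667.7·(+0.01543)/1.23059 + 322.5 = 330.8698, v = 456.0·(+0.28930)/1.23059 + 225.8 = 333.0017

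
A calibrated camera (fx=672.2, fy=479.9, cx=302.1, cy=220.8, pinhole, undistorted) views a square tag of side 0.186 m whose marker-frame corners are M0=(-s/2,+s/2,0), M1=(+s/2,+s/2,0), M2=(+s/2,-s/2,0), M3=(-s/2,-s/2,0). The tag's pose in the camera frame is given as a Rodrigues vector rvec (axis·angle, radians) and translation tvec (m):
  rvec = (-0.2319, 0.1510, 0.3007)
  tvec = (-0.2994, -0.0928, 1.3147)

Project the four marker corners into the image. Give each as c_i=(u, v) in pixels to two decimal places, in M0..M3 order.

Intrinsics K: fx=672.2, fy=479.9, cx=302.1, cy=220.8
Marker side s = 0.186 m; corners in marker frame (Z=0):
  M0 = (-0.0930, +0.0930, 0)
  M1 = (+0.0930, +0.0930, 0)
  M2 = (+0.0930, -0.0930, 0)
  M3 = (-0.0930, -0.0930, 0)
rvec = (-0.2319, 0.1510, 0.3007), |rvec| = θ = 0.40866 rad = 23.414°
Rodrigues: sinθ=0.39738, 1−cosθ=0.08234; R = I + sinθ·[k]× + (1−cosθ)·[k]×²:
    [+0.94417 -0.30967 +0.11245]
    [+0.27513 +0.92890 +0.24789]
    [-0.18122 -0.20311 +0.96224]
t = (-0.2994, -0.0928, 1.3147) m
M0: Pc = R·M0+t = (-0.41601, -0.03200, +1.31266); u = 672.2·(-0.41601)/1.31266 + 302.1 = 89.0676, v = 479.9·(-0.03200)/1.31266 + 220.8 = 209.1011
M1: Pc = R·M1+t = (-0.24039, +0.01918, +1.27896); u = 672.2·(-0.24039)/1.27896 + 302.1 = 175.7543, v = 479.9·(+0.01918)/1.27896 + 220.8 = 227.9950
M2: Pc = R·M2+t = (-0.18279, -0.15360, +1.31674); u = 672.2·(-0.18279)/1.31674 + 302.1 = 208.7833, v = 479.9·(-0.15360)/1.31674 + 220.8 = 164.8186
M3: Pc = R·M3+t = (-0.35841, -0.20478, +1.35044); u = 672.2·(-0.35841)/1.35044 + 302.1 = 123.6973, v = 479.9·(-0.20478)/1.35044 + 220.8 = 148.0301

c0=(89.07, 209.10) c1=(175.75, 228.00) c2=(208.78, 164.82) c3=(123.70, 148.03)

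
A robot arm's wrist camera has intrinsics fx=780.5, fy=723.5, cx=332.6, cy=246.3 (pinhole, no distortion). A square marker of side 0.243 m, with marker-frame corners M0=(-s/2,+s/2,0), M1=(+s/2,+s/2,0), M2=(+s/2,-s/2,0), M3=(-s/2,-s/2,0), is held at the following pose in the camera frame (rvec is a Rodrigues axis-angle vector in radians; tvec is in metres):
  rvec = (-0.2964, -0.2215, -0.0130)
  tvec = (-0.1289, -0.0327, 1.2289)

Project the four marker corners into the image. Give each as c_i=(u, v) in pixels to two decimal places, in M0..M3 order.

c0=(170.83, 296.57) c1=(329.49, 297.23) c2=(323.02, 164.16) c3=(173.06, 157.83)

Intrinsics K: fx=780.5, fy=723.5, cx=332.6, cy=246.3
Marker side s = 0.243 m; corners in marker frame (Z=0):
  M0 = (-0.1215, +0.1215, 0)
  M1 = (+0.1215, +0.1215, 0)
  M2 = (+0.1215, -0.1215, 0)
  M3 = (-0.1215, -0.1215, 0)
rvec = (-0.2964, -0.2215, -0.0130), |rvec| = θ = 0.37025 rad = 21.214°
Rodrigues: sinθ=0.36185, 1−cosθ=0.06776; R = I + sinθ·[k]× + (1−cosθ)·[k]×²:
    [+0.97566 +0.04516 -0.21457]
    [+0.01975 +0.95649 +0.29110]
    [+0.21838 -0.28825 +0.93232]
t = (-0.1289, -0.0327, 1.2289) m
M0: Pc = R·M0+t = (-0.24196, +0.08111, +1.16734); u = 780.5·(-0.24196)/1.16734 + 332.6 = 170.8251, v = 723.5·(+0.08111)/1.16734 + 246.3 = 296.5731
M1: Pc = R·M1+t = (-0.00487, +0.08591, +1.22041); u = 780.5·(-0.00487)/1.22041 + 332.6 = 329.4854, v = 723.5·(+0.08591)/1.22041 + 246.3 = 297.2320
M2: Pc = R·M2+t = (-0.01584, -0.14651, +1.29046); u = 780.5·(-0.01584)/1.29046 + 332.6 = 323.0175, v = 723.5·(-0.14651)/1.29046 + 246.3 = 164.1562
M3: Pc = R·M3+t = (-0.25293, -0.15131, +1.23739); u = 780.5·(-0.25293)/1.23739 + 332.6 = 173.0611, v = 723.5·(-0.15131)/1.23739 + 246.3 = 157.8276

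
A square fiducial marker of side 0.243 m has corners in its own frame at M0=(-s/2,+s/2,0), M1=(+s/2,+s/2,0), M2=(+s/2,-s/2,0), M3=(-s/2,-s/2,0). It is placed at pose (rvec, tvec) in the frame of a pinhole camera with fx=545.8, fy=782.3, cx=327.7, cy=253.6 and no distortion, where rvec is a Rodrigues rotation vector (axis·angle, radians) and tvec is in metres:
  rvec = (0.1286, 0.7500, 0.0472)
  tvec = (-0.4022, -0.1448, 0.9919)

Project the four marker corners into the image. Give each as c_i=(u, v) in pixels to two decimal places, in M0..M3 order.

Intrinsics K: fx=545.8, fy=782.3, cx=327.7, cy=253.6
Marker side s = 0.243 m; corners in marker frame (Z=0):
  M0 = (-0.1215, +0.1215, 0)
  M1 = (+0.1215, +0.1215, 0)
  M2 = (+0.1215, -0.1215, 0)
  M3 = (-0.1215, -0.1215, 0)
rvec = (0.1286, 0.7500, 0.0472), |rvec| = θ = 0.76241 rad = 43.683°
Rodrigues: sinθ=0.69066, 1−cosθ=0.27682; R = I + sinθ·[k]× + (1−cosθ)·[k]×²:
    [+0.73105 +0.00318 +0.68232]
    [+0.08869 +0.99106 -0.09964]
    [-0.67653 +0.13336 +0.72424]
t = (-0.4022, -0.1448, 0.9919) m
M0: Pc = R·M0+t = (-0.49064, -0.03516, +1.09030); u = 545.8·(-0.49064)/1.09030 + 327.7 = 82.0895, v = 782.3·(-0.03516)/1.09030 + 253.6 = 228.3710
M1: Pc = R·M1+t = (-0.31299, -0.01361, +0.92590); u = 545.8·(-0.31299)/0.92590 + 327.7 = 143.1984, v = 782.3·(-0.01361)/0.92590 + 253.6 = 242.1011
M2: Pc = R·M2+t = (-0.31376, -0.25444, +0.89350); u = 545.8·(-0.31376)/0.89350 + 327.7 = 136.0355, v = 782.3·(-0.25444)/0.89350 + 253.6 = 30.8275
M3: Pc = R·M3+t = (-0.49141, -0.27599, +1.05790); u = 545.8·(-0.49141)/1.05790 + 327.7 = 74.1677, v = 782.3·(-0.27599)/1.05790 + 253.6 = 49.5089

c0=(82.09, 228.37) c1=(143.20, 242.10) c2=(136.04, 30.83) c3=(74.17, 49.51)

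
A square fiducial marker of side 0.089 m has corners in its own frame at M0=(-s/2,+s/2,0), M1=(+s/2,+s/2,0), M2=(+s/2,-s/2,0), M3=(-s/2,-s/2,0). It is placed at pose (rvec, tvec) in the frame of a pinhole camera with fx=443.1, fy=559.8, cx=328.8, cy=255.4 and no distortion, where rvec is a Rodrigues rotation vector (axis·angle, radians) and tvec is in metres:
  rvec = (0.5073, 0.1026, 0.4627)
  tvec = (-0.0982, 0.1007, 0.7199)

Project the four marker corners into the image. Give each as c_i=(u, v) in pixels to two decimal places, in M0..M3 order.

Intrinsics K: fx=443.1, fy=559.8, cx=328.8, cy=255.4
Marker side s = 0.089 m; corners in marker frame (Z=0):
  M0 = (-0.0445, +0.0445, 0)
  M1 = (+0.0445, +0.0445, 0)
  M2 = (+0.0445, -0.0445, 0)
  M3 = (-0.0445, -0.0445, 0)
rvec = (0.5073, 0.1026, 0.4627), |rvec| = θ = 0.69424 rad = 39.777°
Rodrigues: sinθ=0.63980, 1−cosθ=0.23146; R = I + sinθ·[k]× + (1−cosθ)·[k]×²:
    [+0.89213 -0.40142 +0.20728]
    [+0.45141 +0.77359 -0.44472]
    [+0.01817 +0.49032 +0.87135]
t = (-0.0982, 0.1007, 0.7199) m
M0: Pc = R·M0+t = (-0.15576, +0.11504, +0.74091); u = 443.1·(-0.15576)/0.74091 + 328.8 = 235.6462, v = 559.8·(+0.11504)/0.74091 + 255.4 = 342.3170
M1: Pc = R·M1+t = (-0.07636, +0.15521, +0.74253); u = 443.1·(-0.07636)/0.74253 + 328.8 = 283.2304, v = 559.8·(+0.15521)/0.74253 + 255.4 = 372.4167
M2: Pc = R·M2+t = (-0.04064, +0.08636, +0.69889); u = 443.1·(-0.04064)/0.69889 + 328.8 = 303.0359, v = 559.8·(+0.08636)/0.69889 + 255.4 = 324.5754
M3: Pc = R·M3+t = (-0.12004, +0.04619, +0.69727); u = 443.1·(-0.12004)/0.69727 + 328.8 = 252.5196, v = 559.8·(+0.04619)/0.69727 + 255.4 = 292.4810

c0=(235.65, 342.32) c1=(283.23, 372.42) c2=(303.04, 324.58) c3=(252.52, 292.48)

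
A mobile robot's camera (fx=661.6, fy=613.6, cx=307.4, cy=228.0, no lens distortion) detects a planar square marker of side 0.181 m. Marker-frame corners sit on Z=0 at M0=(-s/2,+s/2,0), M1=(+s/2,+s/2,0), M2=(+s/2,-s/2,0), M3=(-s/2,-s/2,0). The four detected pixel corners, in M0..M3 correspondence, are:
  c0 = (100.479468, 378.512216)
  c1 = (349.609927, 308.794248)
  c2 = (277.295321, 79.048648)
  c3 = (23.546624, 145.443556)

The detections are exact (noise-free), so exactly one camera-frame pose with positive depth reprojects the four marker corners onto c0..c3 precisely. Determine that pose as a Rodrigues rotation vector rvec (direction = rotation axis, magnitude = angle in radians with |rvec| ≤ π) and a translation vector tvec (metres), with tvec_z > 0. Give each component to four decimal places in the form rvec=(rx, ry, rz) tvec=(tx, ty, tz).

Intrinsics K: fx=661.6, fy=613.6, cx=307.4, cy=228.0
Marker side s = 0.181 m; corners in marker frame (Z=0):
  M0 = (-0.0905, +0.0905, 0)
  M1 = (+0.0905, +0.0905, 0)
  M2 = (+0.0905, -0.0905, 0)
  M3 = (-0.0905, -0.0905, 0)
Detected image corners:
  c0 = (100.479468, 378.512216) px
  c1 = (349.609927, 308.794248) px
  c2 = (277.295321, 79.048648) px
  c3 = (23.546624, 145.443556) px
Planar DLT: solve 8×8 A·h = b for H (H[2,2]=1):
  H  [+1407.93783 +425.62534 +189.11737]
  H  [-353.17185 +1294.74700 +228.39093]
  H  [+0.10042 +0.07167 +1.00000]
B = K⁻¹H; ‖b₁‖=2.172104, ‖b₂‖=2.172104; λ = 2/(‖b₁‖+‖b₂‖) = 0.460383, sign → tz>0 ⇒ λ=+0.460383
r₁ = λ·B[:,0] = (+0.95825,-0.28216,+0.04623); r₂ = λ·B[:,1] = (+0.28085,+0.95919,+0.03300)
r₃ = r₁×r₂ = (-0.05365,-0.01864,+0.99839); SVD([r₁ r₂ r₃]) → R = UVᵀ:
  R  [+0.95825 +0.28085 -0.05365]
  R  [-0.28216 +0.95919 -0.01864]
  R  [+0.04623 +0.03300 +0.99839]
t = (-0.08231, +0.00029, +0.46038) m
tr R = 2.915823; θ = arccos((tr R − 1)/2) = 0.291159 rad = 16.682°
axis k = ((R−Rᵀ)₃₂, (R−Rᵀ)₁₃, (R−Rᵀ)₂₁) / (2 sinθ) = (+0.089934, -0.173977, -0.980634)
rvec = θ·k = (+0.026185, -0.050655, -0.285521)

rvec=(0.0262, -0.0507, -0.2855) tvec=(-0.0823, 0.0003, 0.4604)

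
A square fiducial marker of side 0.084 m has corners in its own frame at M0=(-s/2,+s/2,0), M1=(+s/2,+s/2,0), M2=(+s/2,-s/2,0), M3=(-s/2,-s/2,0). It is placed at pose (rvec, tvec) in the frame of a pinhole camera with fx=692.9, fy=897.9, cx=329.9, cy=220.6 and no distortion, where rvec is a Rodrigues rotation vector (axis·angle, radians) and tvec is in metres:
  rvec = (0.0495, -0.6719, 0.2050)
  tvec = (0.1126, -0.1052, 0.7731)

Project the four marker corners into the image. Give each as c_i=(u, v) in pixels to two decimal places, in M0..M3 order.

c0=(396.73, 134.74) c1=(447.99, 156.66) c2=(462.61, 64.55) c3=(412.48, 36.23)

Intrinsics K: fx=692.9, fy=897.9, cx=329.9, cy=220.6
Marker side s = 0.084 m; corners in marker frame (Z=0):
  M0 = (-0.0420, +0.0420, 0)
  M1 = (+0.0420, +0.0420, 0)
  M2 = (+0.0420, -0.0420, 0)
  M3 = (-0.0420, -0.0420, 0)
rvec = (0.0495, -0.6719, 0.2050), |rvec| = θ = 0.70422 rad = 40.349°
Rodrigues: sinθ=0.64744, 1−cosθ=0.23788; R = I + sinθ·[k]× + (1−cosθ)·[k]×²:
    [+0.76329 -0.20442 -0.61286]
    [+0.17252 +0.97867 -0.11158]
    [+0.62259 -0.02056 +0.78228]
t = (0.1126, -0.1052, 0.7731) m
M0: Pc = R·M0+t = (+0.07196, -0.07134, +0.74609); u = 692.9·(+0.07196)/0.74609 + 329.9 = 396.7262, v = 897.9·(-0.07134)/0.74609 + 220.6 = 134.7418
M1: Pc = R·M1+t = (+0.13607, -0.05685, +0.79839); u = 692.9·(+0.13607)/0.79839 + 329.9 = 447.9941, v = 897.9·(-0.05685)/0.79839 + 220.6 = 156.6636
M2: Pc = R·M2+t = (+0.15324, -0.13906, +0.80011); u = 692.9·(+0.15324)/0.80011 + 329.9 = 462.6099, v = 897.9·(-0.13906)/0.80011 + 220.6 = 64.5464
M3: Pc = R·M3+t = (+0.08913, -0.15355, +0.74781); u = 692.9·(+0.08913)/0.74781 + 329.9 = 412.4826, v = 897.9·(-0.15355)/0.74781 + 220.6 = 36.2331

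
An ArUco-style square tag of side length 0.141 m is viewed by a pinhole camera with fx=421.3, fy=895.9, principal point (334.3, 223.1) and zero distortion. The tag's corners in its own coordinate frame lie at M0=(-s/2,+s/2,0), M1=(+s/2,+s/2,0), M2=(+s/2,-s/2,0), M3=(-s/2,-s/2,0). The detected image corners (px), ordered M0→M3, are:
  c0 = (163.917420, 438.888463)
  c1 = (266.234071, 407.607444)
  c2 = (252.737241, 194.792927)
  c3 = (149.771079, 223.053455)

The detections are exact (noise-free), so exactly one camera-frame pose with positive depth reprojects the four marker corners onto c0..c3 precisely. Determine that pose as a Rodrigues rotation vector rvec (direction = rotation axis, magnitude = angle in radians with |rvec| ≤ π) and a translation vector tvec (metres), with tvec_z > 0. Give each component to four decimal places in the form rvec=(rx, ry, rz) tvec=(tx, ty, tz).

rvec=(0.0140, -0.0619, -0.1312) tvec=(-0.1741, 0.0606, 0.5832)

Intrinsics K: fx=421.3, fy=895.9, cx=334.3, cy=223.1
Marker side s = 0.141 m; corners in marker frame (Z=0):
  M0 = (-0.0705, +0.0705, 0)
  M1 = (+0.0705, +0.0705, 0)
  M2 = (+0.0705, -0.0705, 0)
  M3 = (-0.0705, -0.0705, 0)
Detected image corners:
  c0 = (163.917420, 438.888463) px
  c1 = (266.234071, 407.607444) px
  c2 = (252.737241, 194.792927) px
  c3 = (149.771079, 223.053455) px
Planar DLT: solve 8×8 A·h = b for H (H[2,2]=1):
  H  [+749.64630 +104.42893 +208.55711]
  H  [-178.21635 +1529.70409 +316.20920]
  H  [+0.10424 +0.03084 +1.00000]
B = K⁻¹H; ‖b₁‖=1.714664, ‖b₂‖=1.714664; λ = 2/(‖b₁‖+‖b₂‖) = 0.583205, sign → tz>0 ⇒ λ=+0.583205
r₁ = λ·B[:,0] = (+0.98950,-0.13115,+0.06079); r₂ = λ·B[:,1] = (+0.13029,+0.99131,+0.01799)
r₃ = r₁×r₂ = (-0.06262,-0.00988,+0.99799); SVD([r₁ r₂ r₃]) → R = UVᵀ:
  R  [+0.98950 +0.13029 -0.06262]
  R  [-0.13115 +0.99131 -0.00988]
  R  [+0.06079 +0.01799 +0.99799]
t = (-0.17407, +0.06061, +0.58320) m
tr R = 2.978798; θ = arccos((tr R − 1)/2) = 0.145737 rad = 8.350°
axis k = ((R−Rᵀ)₃₂, (R−Rᵀ)₁₃, (R−Rᵀ)₂₁) / (2 sinθ) = (+0.095944, -0.424908, -0.900138)
rvec = θ·k = (+0.013983, -0.061925, -0.131184)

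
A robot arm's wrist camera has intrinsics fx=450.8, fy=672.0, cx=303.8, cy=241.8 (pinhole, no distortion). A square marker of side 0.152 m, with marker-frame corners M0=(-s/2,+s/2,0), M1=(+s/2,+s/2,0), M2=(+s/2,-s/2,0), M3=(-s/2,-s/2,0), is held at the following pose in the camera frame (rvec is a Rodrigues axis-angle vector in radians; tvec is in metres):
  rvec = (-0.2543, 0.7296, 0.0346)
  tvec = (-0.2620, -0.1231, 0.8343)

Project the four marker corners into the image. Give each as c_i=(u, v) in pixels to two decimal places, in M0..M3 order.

c0=(133.59, 206.85) c1=(177.87, 194.68) c2=(193.30, 73.01) c3=(148.92, 98.35)

Intrinsics K: fx=450.8, fy=672.0, cx=303.8, cy=241.8
Marker side s = 0.152 m; corners in marker frame (Z=0):
  M0 = (-0.0760, +0.0760, 0)
  M1 = (+0.0760, +0.0760, 0)
  M2 = (+0.0760, -0.0760, 0)
  M3 = (-0.0760, -0.0760, 0)
rvec = (-0.2543, 0.7296, 0.0346), |rvec| = θ = 0.77342 rad = 44.314°
Rodrigues: sinθ=0.69859, 1−cosθ=0.28448; R = I + sinθ·[k]× + (1−cosθ)·[k]×²:
    [+0.74628 -0.11949 +0.65482]
    [-0.05698 +0.96868 +0.24170]
    [-0.66319 -0.21769 +0.71609]
t = (-0.2620, -0.1231, 0.8343) m
M0: Pc = R·M0+t = (-0.32780, -0.04515, +0.86816); u = 450.8·(-0.32780)/0.86816 + 303.8 = 133.5874, v = 672.0·(-0.04515)/0.86816 + 241.8 = 206.8516
M1: Pc = R·M1+t = (-0.21436, -0.05381, +0.76735); u = 450.8·(-0.21436)/0.76735 + 303.8 = 177.8668, v = 672.0·(-0.05381)/0.76735 + 241.8 = 194.6754
M2: Pc = R·M2+t = (-0.19620, -0.20105, +0.80044); u = 450.8·(-0.19620)/0.80044 + 303.8 = 193.3013, v = 672.0·(-0.20105)/0.80044 + 241.8 = 73.0111
M3: Pc = R·M3+t = (-0.30964, -0.19239, +0.90125); u = 450.8·(-0.30964)/0.90125 + 303.8 = 148.9213, v = 672.0·(-0.19239)/0.90125 + 241.8 = 98.3485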